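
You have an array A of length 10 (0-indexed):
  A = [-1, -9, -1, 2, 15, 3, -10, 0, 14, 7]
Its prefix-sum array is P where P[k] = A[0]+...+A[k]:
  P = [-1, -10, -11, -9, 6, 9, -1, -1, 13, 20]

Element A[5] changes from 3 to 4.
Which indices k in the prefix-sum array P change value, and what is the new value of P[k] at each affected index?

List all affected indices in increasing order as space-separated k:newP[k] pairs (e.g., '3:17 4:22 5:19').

P[k] = A[0] + ... + A[k]
P[k] includes A[5] iff k >= 5
Affected indices: 5, 6, ..., 9; delta = 1
  P[5]: 9 + 1 = 10
  P[6]: -1 + 1 = 0
  P[7]: -1 + 1 = 0
  P[8]: 13 + 1 = 14
  P[9]: 20 + 1 = 21

Answer: 5:10 6:0 7:0 8:14 9:21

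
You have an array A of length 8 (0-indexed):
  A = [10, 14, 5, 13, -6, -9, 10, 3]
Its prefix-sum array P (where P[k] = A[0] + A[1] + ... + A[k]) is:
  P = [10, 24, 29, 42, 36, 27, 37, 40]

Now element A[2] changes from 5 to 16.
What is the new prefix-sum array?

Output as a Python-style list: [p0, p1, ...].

Answer: [10, 24, 40, 53, 47, 38, 48, 51]

Derivation:
Change: A[2] 5 -> 16, delta = 11
P[k] for k < 2: unchanged (A[2] not included)
P[k] for k >= 2: shift by delta = 11
  P[0] = 10 + 0 = 10
  P[1] = 24 + 0 = 24
  P[2] = 29 + 11 = 40
  P[3] = 42 + 11 = 53
  P[4] = 36 + 11 = 47
  P[5] = 27 + 11 = 38
  P[6] = 37 + 11 = 48
  P[7] = 40 + 11 = 51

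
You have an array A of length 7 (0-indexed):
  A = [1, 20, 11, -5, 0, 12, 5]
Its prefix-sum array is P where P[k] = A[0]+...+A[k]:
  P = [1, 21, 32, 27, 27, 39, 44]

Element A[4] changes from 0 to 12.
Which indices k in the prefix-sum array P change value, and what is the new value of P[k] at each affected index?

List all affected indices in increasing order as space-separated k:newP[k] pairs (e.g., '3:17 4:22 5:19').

P[k] = A[0] + ... + A[k]
P[k] includes A[4] iff k >= 4
Affected indices: 4, 5, ..., 6; delta = 12
  P[4]: 27 + 12 = 39
  P[5]: 39 + 12 = 51
  P[6]: 44 + 12 = 56

Answer: 4:39 5:51 6:56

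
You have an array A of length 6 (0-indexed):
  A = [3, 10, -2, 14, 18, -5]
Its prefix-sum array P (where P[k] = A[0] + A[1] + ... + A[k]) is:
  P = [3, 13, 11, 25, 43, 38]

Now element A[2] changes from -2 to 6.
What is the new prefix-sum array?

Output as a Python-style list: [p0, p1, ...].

Answer: [3, 13, 19, 33, 51, 46]

Derivation:
Change: A[2] -2 -> 6, delta = 8
P[k] for k < 2: unchanged (A[2] not included)
P[k] for k >= 2: shift by delta = 8
  P[0] = 3 + 0 = 3
  P[1] = 13 + 0 = 13
  P[2] = 11 + 8 = 19
  P[3] = 25 + 8 = 33
  P[4] = 43 + 8 = 51
  P[5] = 38 + 8 = 46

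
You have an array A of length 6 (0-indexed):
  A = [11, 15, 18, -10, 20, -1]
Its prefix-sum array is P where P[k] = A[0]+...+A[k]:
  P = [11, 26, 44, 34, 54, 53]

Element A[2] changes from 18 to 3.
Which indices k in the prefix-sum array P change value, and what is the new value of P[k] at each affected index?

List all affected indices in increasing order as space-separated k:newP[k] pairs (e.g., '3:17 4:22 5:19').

P[k] = A[0] + ... + A[k]
P[k] includes A[2] iff k >= 2
Affected indices: 2, 3, ..., 5; delta = -15
  P[2]: 44 + -15 = 29
  P[3]: 34 + -15 = 19
  P[4]: 54 + -15 = 39
  P[5]: 53 + -15 = 38

Answer: 2:29 3:19 4:39 5:38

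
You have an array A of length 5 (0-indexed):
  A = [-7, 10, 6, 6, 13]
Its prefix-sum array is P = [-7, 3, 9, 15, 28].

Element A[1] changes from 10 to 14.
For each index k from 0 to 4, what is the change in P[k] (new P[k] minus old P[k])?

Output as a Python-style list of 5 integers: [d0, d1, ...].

Answer: [0, 4, 4, 4, 4]

Derivation:
Element change: A[1] 10 -> 14, delta = 4
For k < 1: P[k] unchanged, delta_P[k] = 0
For k >= 1: P[k] shifts by exactly 4
Delta array: [0, 4, 4, 4, 4]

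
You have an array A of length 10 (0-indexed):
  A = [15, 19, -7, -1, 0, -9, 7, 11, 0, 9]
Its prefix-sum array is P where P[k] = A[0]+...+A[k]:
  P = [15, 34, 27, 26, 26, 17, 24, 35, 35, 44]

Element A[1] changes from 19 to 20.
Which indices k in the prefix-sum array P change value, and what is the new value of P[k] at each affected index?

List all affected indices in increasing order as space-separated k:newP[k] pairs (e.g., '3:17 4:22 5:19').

P[k] = A[0] + ... + A[k]
P[k] includes A[1] iff k >= 1
Affected indices: 1, 2, ..., 9; delta = 1
  P[1]: 34 + 1 = 35
  P[2]: 27 + 1 = 28
  P[3]: 26 + 1 = 27
  P[4]: 26 + 1 = 27
  P[5]: 17 + 1 = 18
  P[6]: 24 + 1 = 25
  P[7]: 35 + 1 = 36
  P[8]: 35 + 1 = 36
  P[9]: 44 + 1 = 45

Answer: 1:35 2:28 3:27 4:27 5:18 6:25 7:36 8:36 9:45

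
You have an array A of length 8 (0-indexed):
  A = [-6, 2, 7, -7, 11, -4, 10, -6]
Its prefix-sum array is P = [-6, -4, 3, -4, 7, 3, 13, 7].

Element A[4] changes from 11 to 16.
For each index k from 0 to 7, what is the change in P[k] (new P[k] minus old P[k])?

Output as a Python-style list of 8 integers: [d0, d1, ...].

Element change: A[4] 11 -> 16, delta = 5
For k < 4: P[k] unchanged, delta_P[k] = 0
For k >= 4: P[k] shifts by exactly 5
Delta array: [0, 0, 0, 0, 5, 5, 5, 5]

Answer: [0, 0, 0, 0, 5, 5, 5, 5]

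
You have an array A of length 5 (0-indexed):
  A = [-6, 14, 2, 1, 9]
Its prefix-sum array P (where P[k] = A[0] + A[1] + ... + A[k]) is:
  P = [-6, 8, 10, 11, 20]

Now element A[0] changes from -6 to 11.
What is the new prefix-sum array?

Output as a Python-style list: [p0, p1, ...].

Answer: [11, 25, 27, 28, 37]

Derivation:
Change: A[0] -6 -> 11, delta = 17
P[k] for k < 0: unchanged (A[0] not included)
P[k] for k >= 0: shift by delta = 17
  P[0] = -6 + 17 = 11
  P[1] = 8 + 17 = 25
  P[2] = 10 + 17 = 27
  P[3] = 11 + 17 = 28
  P[4] = 20 + 17 = 37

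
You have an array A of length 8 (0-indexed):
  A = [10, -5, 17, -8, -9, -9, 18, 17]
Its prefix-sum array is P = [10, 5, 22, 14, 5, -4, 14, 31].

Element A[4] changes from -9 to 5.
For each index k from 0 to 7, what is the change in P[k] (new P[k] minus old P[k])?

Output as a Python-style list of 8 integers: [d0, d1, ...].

Answer: [0, 0, 0, 0, 14, 14, 14, 14]

Derivation:
Element change: A[4] -9 -> 5, delta = 14
For k < 4: P[k] unchanged, delta_P[k] = 0
For k >= 4: P[k] shifts by exactly 14
Delta array: [0, 0, 0, 0, 14, 14, 14, 14]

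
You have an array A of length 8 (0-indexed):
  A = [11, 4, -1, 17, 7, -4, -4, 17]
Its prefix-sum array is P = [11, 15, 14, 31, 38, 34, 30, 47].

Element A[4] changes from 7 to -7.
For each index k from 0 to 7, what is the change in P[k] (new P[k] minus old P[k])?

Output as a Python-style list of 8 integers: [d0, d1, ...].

Element change: A[4] 7 -> -7, delta = -14
For k < 4: P[k] unchanged, delta_P[k] = 0
For k >= 4: P[k] shifts by exactly -14
Delta array: [0, 0, 0, 0, -14, -14, -14, -14]

Answer: [0, 0, 0, 0, -14, -14, -14, -14]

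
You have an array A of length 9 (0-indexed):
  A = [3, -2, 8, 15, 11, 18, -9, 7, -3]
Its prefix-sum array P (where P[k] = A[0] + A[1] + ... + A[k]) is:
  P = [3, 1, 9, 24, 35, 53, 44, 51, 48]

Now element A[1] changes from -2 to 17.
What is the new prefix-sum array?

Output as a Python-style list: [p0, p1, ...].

Answer: [3, 20, 28, 43, 54, 72, 63, 70, 67]

Derivation:
Change: A[1] -2 -> 17, delta = 19
P[k] for k < 1: unchanged (A[1] not included)
P[k] for k >= 1: shift by delta = 19
  P[0] = 3 + 0 = 3
  P[1] = 1 + 19 = 20
  P[2] = 9 + 19 = 28
  P[3] = 24 + 19 = 43
  P[4] = 35 + 19 = 54
  P[5] = 53 + 19 = 72
  P[6] = 44 + 19 = 63
  P[7] = 51 + 19 = 70
  P[8] = 48 + 19 = 67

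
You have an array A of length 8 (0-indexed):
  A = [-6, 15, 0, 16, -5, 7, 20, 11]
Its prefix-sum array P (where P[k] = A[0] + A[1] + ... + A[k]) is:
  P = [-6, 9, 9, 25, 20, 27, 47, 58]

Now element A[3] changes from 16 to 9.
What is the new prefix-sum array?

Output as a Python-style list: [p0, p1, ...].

Answer: [-6, 9, 9, 18, 13, 20, 40, 51]

Derivation:
Change: A[3] 16 -> 9, delta = -7
P[k] for k < 3: unchanged (A[3] not included)
P[k] for k >= 3: shift by delta = -7
  P[0] = -6 + 0 = -6
  P[1] = 9 + 0 = 9
  P[2] = 9 + 0 = 9
  P[3] = 25 + -7 = 18
  P[4] = 20 + -7 = 13
  P[5] = 27 + -7 = 20
  P[6] = 47 + -7 = 40
  P[7] = 58 + -7 = 51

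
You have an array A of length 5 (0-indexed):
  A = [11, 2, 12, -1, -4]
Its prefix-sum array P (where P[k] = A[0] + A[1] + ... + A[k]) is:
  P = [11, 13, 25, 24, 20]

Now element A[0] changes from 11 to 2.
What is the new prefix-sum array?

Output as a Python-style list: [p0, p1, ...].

Answer: [2, 4, 16, 15, 11]

Derivation:
Change: A[0] 11 -> 2, delta = -9
P[k] for k < 0: unchanged (A[0] not included)
P[k] for k >= 0: shift by delta = -9
  P[0] = 11 + -9 = 2
  P[1] = 13 + -9 = 4
  P[2] = 25 + -9 = 16
  P[3] = 24 + -9 = 15
  P[4] = 20 + -9 = 11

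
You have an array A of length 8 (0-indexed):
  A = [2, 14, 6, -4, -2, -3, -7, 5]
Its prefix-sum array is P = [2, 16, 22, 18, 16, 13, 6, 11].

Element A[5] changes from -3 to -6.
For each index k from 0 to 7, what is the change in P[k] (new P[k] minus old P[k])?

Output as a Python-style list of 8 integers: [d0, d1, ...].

Answer: [0, 0, 0, 0, 0, -3, -3, -3]

Derivation:
Element change: A[5] -3 -> -6, delta = -3
For k < 5: P[k] unchanged, delta_P[k] = 0
For k >= 5: P[k] shifts by exactly -3
Delta array: [0, 0, 0, 0, 0, -3, -3, -3]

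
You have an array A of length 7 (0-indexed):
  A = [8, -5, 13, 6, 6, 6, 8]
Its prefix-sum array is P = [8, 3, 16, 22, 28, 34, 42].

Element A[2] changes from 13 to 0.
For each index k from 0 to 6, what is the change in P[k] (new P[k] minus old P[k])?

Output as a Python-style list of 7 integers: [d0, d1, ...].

Answer: [0, 0, -13, -13, -13, -13, -13]

Derivation:
Element change: A[2] 13 -> 0, delta = -13
For k < 2: P[k] unchanged, delta_P[k] = 0
For k >= 2: P[k] shifts by exactly -13
Delta array: [0, 0, -13, -13, -13, -13, -13]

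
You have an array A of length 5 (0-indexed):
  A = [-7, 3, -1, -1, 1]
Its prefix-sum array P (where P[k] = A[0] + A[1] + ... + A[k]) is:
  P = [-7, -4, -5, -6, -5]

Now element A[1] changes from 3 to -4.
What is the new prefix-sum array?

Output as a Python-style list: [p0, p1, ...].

Answer: [-7, -11, -12, -13, -12]

Derivation:
Change: A[1] 3 -> -4, delta = -7
P[k] for k < 1: unchanged (A[1] not included)
P[k] for k >= 1: shift by delta = -7
  P[0] = -7 + 0 = -7
  P[1] = -4 + -7 = -11
  P[2] = -5 + -7 = -12
  P[3] = -6 + -7 = -13
  P[4] = -5 + -7 = -12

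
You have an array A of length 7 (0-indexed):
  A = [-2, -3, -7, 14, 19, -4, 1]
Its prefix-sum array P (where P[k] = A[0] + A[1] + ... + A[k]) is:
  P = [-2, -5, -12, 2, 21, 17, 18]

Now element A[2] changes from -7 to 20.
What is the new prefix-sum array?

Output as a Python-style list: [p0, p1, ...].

Change: A[2] -7 -> 20, delta = 27
P[k] for k < 2: unchanged (A[2] not included)
P[k] for k >= 2: shift by delta = 27
  P[0] = -2 + 0 = -2
  P[1] = -5 + 0 = -5
  P[2] = -12 + 27 = 15
  P[3] = 2 + 27 = 29
  P[4] = 21 + 27 = 48
  P[5] = 17 + 27 = 44
  P[6] = 18 + 27 = 45

Answer: [-2, -5, 15, 29, 48, 44, 45]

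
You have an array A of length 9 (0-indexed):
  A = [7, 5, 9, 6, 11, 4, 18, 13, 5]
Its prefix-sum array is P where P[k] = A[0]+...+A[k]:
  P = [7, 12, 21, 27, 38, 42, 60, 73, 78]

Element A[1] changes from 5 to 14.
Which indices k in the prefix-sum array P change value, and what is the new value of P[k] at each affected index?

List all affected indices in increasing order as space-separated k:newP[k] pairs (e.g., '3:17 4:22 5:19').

P[k] = A[0] + ... + A[k]
P[k] includes A[1] iff k >= 1
Affected indices: 1, 2, ..., 8; delta = 9
  P[1]: 12 + 9 = 21
  P[2]: 21 + 9 = 30
  P[3]: 27 + 9 = 36
  P[4]: 38 + 9 = 47
  P[5]: 42 + 9 = 51
  P[6]: 60 + 9 = 69
  P[7]: 73 + 9 = 82
  P[8]: 78 + 9 = 87

Answer: 1:21 2:30 3:36 4:47 5:51 6:69 7:82 8:87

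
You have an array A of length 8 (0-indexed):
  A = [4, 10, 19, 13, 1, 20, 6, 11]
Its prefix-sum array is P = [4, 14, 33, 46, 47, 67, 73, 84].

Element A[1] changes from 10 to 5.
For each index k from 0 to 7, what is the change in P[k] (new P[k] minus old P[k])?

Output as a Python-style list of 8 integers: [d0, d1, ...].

Answer: [0, -5, -5, -5, -5, -5, -5, -5]

Derivation:
Element change: A[1] 10 -> 5, delta = -5
For k < 1: P[k] unchanged, delta_P[k] = 0
For k >= 1: P[k] shifts by exactly -5
Delta array: [0, -5, -5, -5, -5, -5, -5, -5]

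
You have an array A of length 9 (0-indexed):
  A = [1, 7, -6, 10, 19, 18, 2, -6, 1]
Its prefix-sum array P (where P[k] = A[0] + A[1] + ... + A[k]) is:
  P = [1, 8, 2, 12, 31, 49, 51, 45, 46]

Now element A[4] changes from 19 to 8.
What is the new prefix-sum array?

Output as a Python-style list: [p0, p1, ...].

Change: A[4] 19 -> 8, delta = -11
P[k] for k < 4: unchanged (A[4] not included)
P[k] for k >= 4: shift by delta = -11
  P[0] = 1 + 0 = 1
  P[1] = 8 + 0 = 8
  P[2] = 2 + 0 = 2
  P[3] = 12 + 0 = 12
  P[4] = 31 + -11 = 20
  P[5] = 49 + -11 = 38
  P[6] = 51 + -11 = 40
  P[7] = 45 + -11 = 34
  P[8] = 46 + -11 = 35

Answer: [1, 8, 2, 12, 20, 38, 40, 34, 35]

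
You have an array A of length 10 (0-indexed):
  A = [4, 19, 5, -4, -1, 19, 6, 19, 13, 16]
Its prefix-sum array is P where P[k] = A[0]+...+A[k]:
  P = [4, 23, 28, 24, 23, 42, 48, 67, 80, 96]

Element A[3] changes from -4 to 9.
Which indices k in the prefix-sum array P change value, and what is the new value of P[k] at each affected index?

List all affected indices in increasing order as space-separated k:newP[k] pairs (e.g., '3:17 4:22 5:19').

P[k] = A[0] + ... + A[k]
P[k] includes A[3] iff k >= 3
Affected indices: 3, 4, ..., 9; delta = 13
  P[3]: 24 + 13 = 37
  P[4]: 23 + 13 = 36
  P[5]: 42 + 13 = 55
  P[6]: 48 + 13 = 61
  P[7]: 67 + 13 = 80
  P[8]: 80 + 13 = 93
  P[9]: 96 + 13 = 109

Answer: 3:37 4:36 5:55 6:61 7:80 8:93 9:109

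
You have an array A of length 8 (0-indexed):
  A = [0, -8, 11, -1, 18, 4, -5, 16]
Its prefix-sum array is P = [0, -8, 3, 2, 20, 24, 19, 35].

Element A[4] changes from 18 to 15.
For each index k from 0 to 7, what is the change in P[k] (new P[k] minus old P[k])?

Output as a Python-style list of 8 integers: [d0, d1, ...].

Element change: A[4] 18 -> 15, delta = -3
For k < 4: P[k] unchanged, delta_P[k] = 0
For k >= 4: P[k] shifts by exactly -3
Delta array: [0, 0, 0, 0, -3, -3, -3, -3]

Answer: [0, 0, 0, 0, -3, -3, -3, -3]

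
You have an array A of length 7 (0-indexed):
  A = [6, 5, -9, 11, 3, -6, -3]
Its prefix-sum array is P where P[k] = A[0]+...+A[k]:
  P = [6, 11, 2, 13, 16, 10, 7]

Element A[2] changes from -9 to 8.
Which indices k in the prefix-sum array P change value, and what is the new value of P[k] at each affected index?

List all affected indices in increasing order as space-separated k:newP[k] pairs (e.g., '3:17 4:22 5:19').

P[k] = A[0] + ... + A[k]
P[k] includes A[2] iff k >= 2
Affected indices: 2, 3, ..., 6; delta = 17
  P[2]: 2 + 17 = 19
  P[3]: 13 + 17 = 30
  P[4]: 16 + 17 = 33
  P[5]: 10 + 17 = 27
  P[6]: 7 + 17 = 24

Answer: 2:19 3:30 4:33 5:27 6:24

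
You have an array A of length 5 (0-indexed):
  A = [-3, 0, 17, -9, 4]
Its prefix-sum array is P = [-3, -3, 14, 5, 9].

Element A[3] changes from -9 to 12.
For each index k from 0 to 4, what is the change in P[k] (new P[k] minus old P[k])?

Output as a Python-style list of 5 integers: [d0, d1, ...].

Element change: A[3] -9 -> 12, delta = 21
For k < 3: P[k] unchanged, delta_P[k] = 0
For k >= 3: P[k] shifts by exactly 21
Delta array: [0, 0, 0, 21, 21]

Answer: [0, 0, 0, 21, 21]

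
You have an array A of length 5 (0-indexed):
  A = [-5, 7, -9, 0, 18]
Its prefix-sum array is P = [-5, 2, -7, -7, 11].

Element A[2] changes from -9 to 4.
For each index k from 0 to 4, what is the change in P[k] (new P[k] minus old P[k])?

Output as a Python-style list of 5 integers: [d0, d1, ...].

Element change: A[2] -9 -> 4, delta = 13
For k < 2: P[k] unchanged, delta_P[k] = 0
For k >= 2: P[k] shifts by exactly 13
Delta array: [0, 0, 13, 13, 13]

Answer: [0, 0, 13, 13, 13]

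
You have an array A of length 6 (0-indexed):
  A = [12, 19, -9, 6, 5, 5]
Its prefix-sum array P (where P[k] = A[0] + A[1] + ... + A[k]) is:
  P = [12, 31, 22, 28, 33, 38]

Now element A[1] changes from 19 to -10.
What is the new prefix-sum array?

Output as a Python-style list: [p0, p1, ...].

Answer: [12, 2, -7, -1, 4, 9]

Derivation:
Change: A[1] 19 -> -10, delta = -29
P[k] for k < 1: unchanged (A[1] not included)
P[k] for k >= 1: shift by delta = -29
  P[0] = 12 + 0 = 12
  P[1] = 31 + -29 = 2
  P[2] = 22 + -29 = -7
  P[3] = 28 + -29 = -1
  P[4] = 33 + -29 = 4
  P[5] = 38 + -29 = 9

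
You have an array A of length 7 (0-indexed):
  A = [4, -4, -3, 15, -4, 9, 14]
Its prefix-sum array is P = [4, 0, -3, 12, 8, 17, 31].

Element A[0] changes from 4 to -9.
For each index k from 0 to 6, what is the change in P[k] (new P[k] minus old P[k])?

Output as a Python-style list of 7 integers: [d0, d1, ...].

Answer: [-13, -13, -13, -13, -13, -13, -13]

Derivation:
Element change: A[0] 4 -> -9, delta = -13
For k < 0: P[k] unchanged, delta_P[k] = 0
For k >= 0: P[k] shifts by exactly -13
Delta array: [-13, -13, -13, -13, -13, -13, -13]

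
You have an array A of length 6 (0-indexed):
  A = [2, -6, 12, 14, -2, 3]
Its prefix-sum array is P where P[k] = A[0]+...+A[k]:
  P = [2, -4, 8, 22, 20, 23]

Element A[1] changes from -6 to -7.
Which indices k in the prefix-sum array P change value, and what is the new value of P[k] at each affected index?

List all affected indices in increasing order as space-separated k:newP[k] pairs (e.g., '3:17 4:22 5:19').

P[k] = A[0] + ... + A[k]
P[k] includes A[1] iff k >= 1
Affected indices: 1, 2, ..., 5; delta = -1
  P[1]: -4 + -1 = -5
  P[2]: 8 + -1 = 7
  P[3]: 22 + -1 = 21
  P[4]: 20 + -1 = 19
  P[5]: 23 + -1 = 22

Answer: 1:-5 2:7 3:21 4:19 5:22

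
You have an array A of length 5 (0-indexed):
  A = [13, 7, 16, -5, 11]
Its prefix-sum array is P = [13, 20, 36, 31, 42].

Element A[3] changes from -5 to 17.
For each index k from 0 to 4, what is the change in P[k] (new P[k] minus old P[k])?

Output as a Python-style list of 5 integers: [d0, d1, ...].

Element change: A[3] -5 -> 17, delta = 22
For k < 3: P[k] unchanged, delta_P[k] = 0
For k >= 3: P[k] shifts by exactly 22
Delta array: [0, 0, 0, 22, 22]

Answer: [0, 0, 0, 22, 22]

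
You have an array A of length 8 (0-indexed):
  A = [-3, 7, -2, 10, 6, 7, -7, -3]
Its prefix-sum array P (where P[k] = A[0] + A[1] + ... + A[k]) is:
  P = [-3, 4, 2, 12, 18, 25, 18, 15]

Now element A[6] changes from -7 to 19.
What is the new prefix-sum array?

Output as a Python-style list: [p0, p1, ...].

Change: A[6] -7 -> 19, delta = 26
P[k] for k < 6: unchanged (A[6] not included)
P[k] for k >= 6: shift by delta = 26
  P[0] = -3 + 0 = -3
  P[1] = 4 + 0 = 4
  P[2] = 2 + 0 = 2
  P[3] = 12 + 0 = 12
  P[4] = 18 + 0 = 18
  P[5] = 25 + 0 = 25
  P[6] = 18 + 26 = 44
  P[7] = 15 + 26 = 41

Answer: [-3, 4, 2, 12, 18, 25, 44, 41]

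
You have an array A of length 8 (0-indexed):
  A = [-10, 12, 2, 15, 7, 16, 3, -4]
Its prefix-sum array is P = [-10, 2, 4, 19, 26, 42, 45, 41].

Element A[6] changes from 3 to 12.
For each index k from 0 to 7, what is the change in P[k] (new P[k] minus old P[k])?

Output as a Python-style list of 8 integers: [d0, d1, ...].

Answer: [0, 0, 0, 0, 0, 0, 9, 9]

Derivation:
Element change: A[6] 3 -> 12, delta = 9
For k < 6: P[k] unchanged, delta_P[k] = 0
For k >= 6: P[k] shifts by exactly 9
Delta array: [0, 0, 0, 0, 0, 0, 9, 9]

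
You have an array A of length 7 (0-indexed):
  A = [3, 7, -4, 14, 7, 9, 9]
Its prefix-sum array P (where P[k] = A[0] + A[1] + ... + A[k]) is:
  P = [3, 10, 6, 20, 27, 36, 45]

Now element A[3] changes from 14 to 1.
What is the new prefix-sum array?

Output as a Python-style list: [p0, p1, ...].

Answer: [3, 10, 6, 7, 14, 23, 32]

Derivation:
Change: A[3] 14 -> 1, delta = -13
P[k] for k < 3: unchanged (A[3] not included)
P[k] for k >= 3: shift by delta = -13
  P[0] = 3 + 0 = 3
  P[1] = 10 + 0 = 10
  P[2] = 6 + 0 = 6
  P[3] = 20 + -13 = 7
  P[4] = 27 + -13 = 14
  P[5] = 36 + -13 = 23
  P[6] = 45 + -13 = 32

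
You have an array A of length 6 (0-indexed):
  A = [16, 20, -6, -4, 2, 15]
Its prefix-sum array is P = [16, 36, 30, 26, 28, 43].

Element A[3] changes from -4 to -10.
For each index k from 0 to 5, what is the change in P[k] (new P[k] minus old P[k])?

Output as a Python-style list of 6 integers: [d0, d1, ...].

Answer: [0, 0, 0, -6, -6, -6]

Derivation:
Element change: A[3] -4 -> -10, delta = -6
For k < 3: P[k] unchanged, delta_P[k] = 0
For k >= 3: P[k] shifts by exactly -6
Delta array: [0, 0, 0, -6, -6, -6]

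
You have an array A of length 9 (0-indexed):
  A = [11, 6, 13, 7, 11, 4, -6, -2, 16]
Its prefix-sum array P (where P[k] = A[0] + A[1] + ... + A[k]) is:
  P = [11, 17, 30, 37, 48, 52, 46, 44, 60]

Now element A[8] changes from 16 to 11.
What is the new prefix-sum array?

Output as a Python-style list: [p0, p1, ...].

Change: A[8] 16 -> 11, delta = -5
P[k] for k < 8: unchanged (A[8] not included)
P[k] for k >= 8: shift by delta = -5
  P[0] = 11 + 0 = 11
  P[1] = 17 + 0 = 17
  P[2] = 30 + 0 = 30
  P[3] = 37 + 0 = 37
  P[4] = 48 + 0 = 48
  P[5] = 52 + 0 = 52
  P[6] = 46 + 0 = 46
  P[7] = 44 + 0 = 44
  P[8] = 60 + -5 = 55

Answer: [11, 17, 30, 37, 48, 52, 46, 44, 55]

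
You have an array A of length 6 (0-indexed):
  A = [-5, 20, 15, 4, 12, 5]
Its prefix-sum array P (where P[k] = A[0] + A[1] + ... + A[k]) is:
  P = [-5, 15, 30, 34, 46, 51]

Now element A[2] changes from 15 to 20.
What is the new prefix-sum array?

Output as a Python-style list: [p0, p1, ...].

Change: A[2] 15 -> 20, delta = 5
P[k] for k < 2: unchanged (A[2] not included)
P[k] for k >= 2: shift by delta = 5
  P[0] = -5 + 0 = -5
  P[1] = 15 + 0 = 15
  P[2] = 30 + 5 = 35
  P[3] = 34 + 5 = 39
  P[4] = 46 + 5 = 51
  P[5] = 51 + 5 = 56

Answer: [-5, 15, 35, 39, 51, 56]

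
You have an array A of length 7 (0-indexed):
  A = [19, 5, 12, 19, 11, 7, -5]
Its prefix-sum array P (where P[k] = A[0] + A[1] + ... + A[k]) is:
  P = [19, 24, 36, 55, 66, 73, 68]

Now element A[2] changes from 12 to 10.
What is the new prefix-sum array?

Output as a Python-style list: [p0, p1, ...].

Answer: [19, 24, 34, 53, 64, 71, 66]

Derivation:
Change: A[2] 12 -> 10, delta = -2
P[k] for k < 2: unchanged (A[2] not included)
P[k] for k >= 2: shift by delta = -2
  P[0] = 19 + 0 = 19
  P[1] = 24 + 0 = 24
  P[2] = 36 + -2 = 34
  P[3] = 55 + -2 = 53
  P[4] = 66 + -2 = 64
  P[5] = 73 + -2 = 71
  P[6] = 68 + -2 = 66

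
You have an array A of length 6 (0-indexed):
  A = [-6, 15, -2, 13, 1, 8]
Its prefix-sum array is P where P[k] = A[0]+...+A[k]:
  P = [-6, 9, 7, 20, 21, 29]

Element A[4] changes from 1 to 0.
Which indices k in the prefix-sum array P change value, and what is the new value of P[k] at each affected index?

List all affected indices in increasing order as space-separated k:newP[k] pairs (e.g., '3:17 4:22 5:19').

P[k] = A[0] + ... + A[k]
P[k] includes A[4] iff k >= 4
Affected indices: 4, 5, ..., 5; delta = -1
  P[4]: 21 + -1 = 20
  P[5]: 29 + -1 = 28

Answer: 4:20 5:28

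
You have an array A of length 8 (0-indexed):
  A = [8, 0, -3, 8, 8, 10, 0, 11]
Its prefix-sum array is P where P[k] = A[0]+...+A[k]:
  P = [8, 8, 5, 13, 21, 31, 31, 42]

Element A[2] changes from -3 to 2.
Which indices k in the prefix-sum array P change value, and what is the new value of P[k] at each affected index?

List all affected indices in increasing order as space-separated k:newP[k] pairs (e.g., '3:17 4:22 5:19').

Answer: 2:10 3:18 4:26 5:36 6:36 7:47

Derivation:
P[k] = A[0] + ... + A[k]
P[k] includes A[2] iff k >= 2
Affected indices: 2, 3, ..., 7; delta = 5
  P[2]: 5 + 5 = 10
  P[3]: 13 + 5 = 18
  P[4]: 21 + 5 = 26
  P[5]: 31 + 5 = 36
  P[6]: 31 + 5 = 36
  P[7]: 42 + 5 = 47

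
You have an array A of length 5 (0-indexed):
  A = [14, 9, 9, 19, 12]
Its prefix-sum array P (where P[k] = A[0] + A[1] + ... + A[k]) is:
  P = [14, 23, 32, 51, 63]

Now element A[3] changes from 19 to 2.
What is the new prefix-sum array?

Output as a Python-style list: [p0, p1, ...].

Change: A[3] 19 -> 2, delta = -17
P[k] for k < 3: unchanged (A[3] not included)
P[k] for k >= 3: shift by delta = -17
  P[0] = 14 + 0 = 14
  P[1] = 23 + 0 = 23
  P[2] = 32 + 0 = 32
  P[3] = 51 + -17 = 34
  P[4] = 63 + -17 = 46

Answer: [14, 23, 32, 34, 46]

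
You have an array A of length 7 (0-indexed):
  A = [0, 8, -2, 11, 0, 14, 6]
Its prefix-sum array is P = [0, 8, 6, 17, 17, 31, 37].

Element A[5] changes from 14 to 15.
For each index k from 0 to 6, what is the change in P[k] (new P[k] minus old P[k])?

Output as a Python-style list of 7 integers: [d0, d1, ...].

Element change: A[5] 14 -> 15, delta = 1
For k < 5: P[k] unchanged, delta_P[k] = 0
For k >= 5: P[k] shifts by exactly 1
Delta array: [0, 0, 0, 0, 0, 1, 1]

Answer: [0, 0, 0, 0, 0, 1, 1]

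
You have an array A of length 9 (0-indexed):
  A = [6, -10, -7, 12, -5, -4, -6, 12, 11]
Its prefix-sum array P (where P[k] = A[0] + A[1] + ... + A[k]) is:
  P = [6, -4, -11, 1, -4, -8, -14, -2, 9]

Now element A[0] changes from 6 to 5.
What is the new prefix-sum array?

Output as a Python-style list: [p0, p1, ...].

Change: A[0] 6 -> 5, delta = -1
P[k] for k < 0: unchanged (A[0] not included)
P[k] for k >= 0: shift by delta = -1
  P[0] = 6 + -1 = 5
  P[1] = -4 + -1 = -5
  P[2] = -11 + -1 = -12
  P[3] = 1 + -1 = 0
  P[4] = -4 + -1 = -5
  P[5] = -8 + -1 = -9
  P[6] = -14 + -1 = -15
  P[7] = -2 + -1 = -3
  P[8] = 9 + -1 = 8

Answer: [5, -5, -12, 0, -5, -9, -15, -3, 8]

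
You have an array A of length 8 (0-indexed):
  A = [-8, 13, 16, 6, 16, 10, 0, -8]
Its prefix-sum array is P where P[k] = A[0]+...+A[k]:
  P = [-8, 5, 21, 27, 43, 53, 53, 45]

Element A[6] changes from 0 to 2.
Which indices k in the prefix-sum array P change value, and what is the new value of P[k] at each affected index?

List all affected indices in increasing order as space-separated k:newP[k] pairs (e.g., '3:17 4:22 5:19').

P[k] = A[0] + ... + A[k]
P[k] includes A[6] iff k >= 6
Affected indices: 6, 7, ..., 7; delta = 2
  P[6]: 53 + 2 = 55
  P[7]: 45 + 2 = 47

Answer: 6:55 7:47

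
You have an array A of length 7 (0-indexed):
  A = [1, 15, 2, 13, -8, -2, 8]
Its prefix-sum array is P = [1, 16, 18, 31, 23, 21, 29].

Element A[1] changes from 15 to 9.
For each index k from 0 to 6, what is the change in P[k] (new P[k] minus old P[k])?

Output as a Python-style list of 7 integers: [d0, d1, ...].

Element change: A[1] 15 -> 9, delta = -6
For k < 1: P[k] unchanged, delta_P[k] = 0
For k >= 1: P[k] shifts by exactly -6
Delta array: [0, -6, -6, -6, -6, -6, -6]

Answer: [0, -6, -6, -6, -6, -6, -6]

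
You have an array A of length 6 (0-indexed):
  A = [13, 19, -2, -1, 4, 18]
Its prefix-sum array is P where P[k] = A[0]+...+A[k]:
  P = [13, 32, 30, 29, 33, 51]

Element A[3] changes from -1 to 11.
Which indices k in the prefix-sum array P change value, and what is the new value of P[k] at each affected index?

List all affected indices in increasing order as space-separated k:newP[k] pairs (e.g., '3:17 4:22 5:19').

P[k] = A[0] + ... + A[k]
P[k] includes A[3] iff k >= 3
Affected indices: 3, 4, ..., 5; delta = 12
  P[3]: 29 + 12 = 41
  P[4]: 33 + 12 = 45
  P[5]: 51 + 12 = 63

Answer: 3:41 4:45 5:63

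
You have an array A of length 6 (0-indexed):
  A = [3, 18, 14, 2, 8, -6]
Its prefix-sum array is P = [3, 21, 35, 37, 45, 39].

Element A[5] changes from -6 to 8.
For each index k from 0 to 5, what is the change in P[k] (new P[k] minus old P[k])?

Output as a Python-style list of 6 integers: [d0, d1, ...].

Answer: [0, 0, 0, 0, 0, 14]

Derivation:
Element change: A[5] -6 -> 8, delta = 14
For k < 5: P[k] unchanged, delta_P[k] = 0
For k >= 5: P[k] shifts by exactly 14
Delta array: [0, 0, 0, 0, 0, 14]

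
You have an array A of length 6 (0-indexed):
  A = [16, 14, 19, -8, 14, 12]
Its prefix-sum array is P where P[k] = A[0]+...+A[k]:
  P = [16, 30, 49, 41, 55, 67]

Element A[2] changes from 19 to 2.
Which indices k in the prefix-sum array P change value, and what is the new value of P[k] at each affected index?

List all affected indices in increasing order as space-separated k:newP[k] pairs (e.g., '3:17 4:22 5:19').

P[k] = A[0] + ... + A[k]
P[k] includes A[2] iff k >= 2
Affected indices: 2, 3, ..., 5; delta = -17
  P[2]: 49 + -17 = 32
  P[3]: 41 + -17 = 24
  P[4]: 55 + -17 = 38
  P[5]: 67 + -17 = 50

Answer: 2:32 3:24 4:38 5:50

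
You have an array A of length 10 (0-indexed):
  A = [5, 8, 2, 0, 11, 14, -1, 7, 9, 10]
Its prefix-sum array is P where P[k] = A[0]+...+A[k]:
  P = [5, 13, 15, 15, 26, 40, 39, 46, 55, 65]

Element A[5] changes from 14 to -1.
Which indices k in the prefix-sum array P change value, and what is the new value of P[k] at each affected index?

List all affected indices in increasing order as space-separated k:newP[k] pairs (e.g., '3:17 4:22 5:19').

Answer: 5:25 6:24 7:31 8:40 9:50

Derivation:
P[k] = A[0] + ... + A[k]
P[k] includes A[5] iff k >= 5
Affected indices: 5, 6, ..., 9; delta = -15
  P[5]: 40 + -15 = 25
  P[6]: 39 + -15 = 24
  P[7]: 46 + -15 = 31
  P[8]: 55 + -15 = 40
  P[9]: 65 + -15 = 50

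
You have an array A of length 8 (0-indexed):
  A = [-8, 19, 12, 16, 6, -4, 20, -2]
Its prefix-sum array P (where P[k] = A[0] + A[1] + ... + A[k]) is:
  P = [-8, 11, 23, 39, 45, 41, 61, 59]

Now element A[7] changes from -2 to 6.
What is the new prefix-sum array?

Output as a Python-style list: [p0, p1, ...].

Answer: [-8, 11, 23, 39, 45, 41, 61, 67]

Derivation:
Change: A[7] -2 -> 6, delta = 8
P[k] for k < 7: unchanged (A[7] not included)
P[k] for k >= 7: shift by delta = 8
  P[0] = -8 + 0 = -8
  P[1] = 11 + 0 = 11
  P[2] = 23 + 0 = 23
  P[3] = 39 + 0 = 39
  P[4] = 45 + 0 = 45
  P[5] = 41 + 0 = 41
  P[6] = 61 + 0 = 61
  P[7] = 59 + 8 = 67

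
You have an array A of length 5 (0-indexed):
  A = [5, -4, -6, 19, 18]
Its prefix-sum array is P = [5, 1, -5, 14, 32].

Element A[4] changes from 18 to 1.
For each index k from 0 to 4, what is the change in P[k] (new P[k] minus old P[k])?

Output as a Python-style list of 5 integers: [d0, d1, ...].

Answer: [0, 0, 0, 0, -17]

Derivation:
Element change: A[4] 18 -> 1, delta = -17
For k < 4: P[k] unchanged, delta_P[k] = 0
For k >= 4: P[k] shifts by exactly -17
Delta array: [0, 0, 0, 0, -17]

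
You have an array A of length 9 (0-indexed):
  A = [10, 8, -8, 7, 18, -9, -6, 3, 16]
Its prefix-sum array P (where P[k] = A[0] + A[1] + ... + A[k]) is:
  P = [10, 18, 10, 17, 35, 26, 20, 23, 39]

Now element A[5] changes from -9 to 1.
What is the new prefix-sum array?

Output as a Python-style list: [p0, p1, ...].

Change: A[5] -9 -> 1, delta = 10
P[k] for k < 5: unchanged (A[5] not included)
P[k] for k >= 5: shift by delta = 10
  P[0] = 10 + 0 = 10
  P[1] = 18 + 0 = 18
  P[2] = 10 + 0 = 10
  P[3] = 17 + 0 = 17
  P[4] = 35 + 0 = 35
  P[5] = 26 + 10 = 36
  P[6] = 20 + 10 = 30
  P[7] = 23 + 10 = 33
  P[8] = 39 + 10 = 49

Answer: [10, 18, 10, 17, 35, 36, 30, 33, 49]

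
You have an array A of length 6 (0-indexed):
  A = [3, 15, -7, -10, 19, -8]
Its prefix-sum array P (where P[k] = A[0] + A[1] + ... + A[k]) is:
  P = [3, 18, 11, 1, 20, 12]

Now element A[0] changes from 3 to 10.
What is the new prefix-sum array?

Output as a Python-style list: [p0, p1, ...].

Answer: [10, 25, 18, 8, 27, 19]

Derivation:
Change: A[0] 3 -> 10, delta = 7
P[k] for k < 0: unchanged (A[0] not included)
P[k] for k >= 0: shift by delta = 7
  P[0] = 3 + 7 = 10
  P[1] = 18 + 7 = 25
  P[2] = 11 + 7 = 18
  P[3] = 1 + 7 = 8
  P[4] = 20 + 7 = 27
  P[5] = 12 + 7 = 19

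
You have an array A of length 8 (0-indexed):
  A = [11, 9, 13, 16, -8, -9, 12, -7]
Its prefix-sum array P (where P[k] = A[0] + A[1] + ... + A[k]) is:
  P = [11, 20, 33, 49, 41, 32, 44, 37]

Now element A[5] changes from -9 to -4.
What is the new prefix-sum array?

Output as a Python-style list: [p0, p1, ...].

Change: A[5] -9 -> -4, delta = 5
P[k] for k < 5: unchanged (A[5] not included)
P[k] for k >= 5: shift by delta = 5
  P[0] = 11 + 0 = 11
  P[1] = 20 + 0 = 20
  P[2] = 33 + 0 = 33
  P[3] = 49 + 0 = 49
  P[4] = 41 + 0 = 41
  P[5] = 32 + 5 = 37
  P[6] = 44 + 5 = 49
  P[7] = 37 + 5 = 42

Answer: [11, 20, 33, 49, 41, 37, 49, 42]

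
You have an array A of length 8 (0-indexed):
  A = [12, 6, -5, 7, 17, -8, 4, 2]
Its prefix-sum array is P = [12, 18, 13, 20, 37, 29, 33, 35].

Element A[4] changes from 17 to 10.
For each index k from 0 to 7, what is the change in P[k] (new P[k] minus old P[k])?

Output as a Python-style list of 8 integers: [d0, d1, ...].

Answer: [0, 0, 0, 0, -7, -7, -7, -7]

Derivation:
Element change: A[4] 17 -> 10, delta = -7
For k < 4: P[k] unchanged, delta_P[k] = 0
For k >= 4: P[k] shifts by exactly -7
Delta array: [0, 0, 0, 0, -7, -7, -7, -7]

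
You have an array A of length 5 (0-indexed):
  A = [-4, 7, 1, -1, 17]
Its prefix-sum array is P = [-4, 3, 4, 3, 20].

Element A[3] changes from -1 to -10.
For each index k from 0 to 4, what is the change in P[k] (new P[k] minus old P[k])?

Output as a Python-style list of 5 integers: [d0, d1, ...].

Answer: [0, 0, 0, -9, -9]

Derivation:
Element change: A[3] -1 -> -10, delta = -9
For k < 3: P[k] unchanged, delta_P[k] = 0
For k >= 3: P[k] shifts by exactly -9
Delta array: [0, 0, 0, -9, -9]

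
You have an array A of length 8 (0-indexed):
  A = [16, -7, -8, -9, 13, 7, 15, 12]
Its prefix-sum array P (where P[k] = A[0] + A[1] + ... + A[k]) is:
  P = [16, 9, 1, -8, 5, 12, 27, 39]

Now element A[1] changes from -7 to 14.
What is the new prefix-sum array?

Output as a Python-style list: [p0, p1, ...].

Answer: [16, 30, 22, 13, 26, 33, 48, 60]

Derivation:
Change: A[1] -7 -> 14, delta = 21
P[k] for k < 1: unchanged (A[1] not included)
P[k] for k >= 1: shift by delta = 21
  P[0] = 16 + 0 = 16
  P[1] = 9 + 21 = 30
  P[2] = 1 + 21 = 22
  P[3] = -8 + 21 = 13
  P[4] = 5 + 21 = 26
  P[5] = 12 + 21 = 33
  P[6] = 27 + 21 = 48
  P[7] = 39 + 21 = 60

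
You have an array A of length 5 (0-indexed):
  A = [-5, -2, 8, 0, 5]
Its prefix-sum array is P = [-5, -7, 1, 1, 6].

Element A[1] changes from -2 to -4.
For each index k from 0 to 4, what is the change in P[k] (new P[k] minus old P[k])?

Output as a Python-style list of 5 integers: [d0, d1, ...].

Answer: [0, -2, -2, -2, -2]

Derivation:
Element change: A[1] -2 -> -4, delta = -2
For k < 1: P[k] unchanged, delta_P[k] = 0
For k >= 1: P[k] shifts by exactly -2
Delta array: [0, -2, -2, -2, -2]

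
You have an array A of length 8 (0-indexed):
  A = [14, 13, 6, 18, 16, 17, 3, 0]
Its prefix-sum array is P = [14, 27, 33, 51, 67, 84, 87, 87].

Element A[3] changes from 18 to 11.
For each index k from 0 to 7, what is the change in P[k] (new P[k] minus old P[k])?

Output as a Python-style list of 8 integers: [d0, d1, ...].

Answer: [0, 0, 0, -7, -7, -7, -7, -7]

Derivation:
Element change: A[3] 18 -> 11, delta = -7
For k < 3: P[k] unchanged, delta_P[k] = 0
For k >= 3: P[k] shifts by exactly -7
Delta array: [0, 0, 0, -7, -7, -7, -7, -7]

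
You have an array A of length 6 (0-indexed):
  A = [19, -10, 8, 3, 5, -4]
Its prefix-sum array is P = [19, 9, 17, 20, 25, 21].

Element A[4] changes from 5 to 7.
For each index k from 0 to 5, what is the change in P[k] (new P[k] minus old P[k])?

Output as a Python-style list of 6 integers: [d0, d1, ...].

Answer: [0, 0, 0, 0, 2, 2]

Derivation:
Element change: A[4] 5 -> 7, delta = 2
For k < 4: P[k] unchanged, delta_P[k] = 0
For k >= 4: P[k] shifts by exactly 2
Delta array: [0, 0, 0, 0, 2, 2]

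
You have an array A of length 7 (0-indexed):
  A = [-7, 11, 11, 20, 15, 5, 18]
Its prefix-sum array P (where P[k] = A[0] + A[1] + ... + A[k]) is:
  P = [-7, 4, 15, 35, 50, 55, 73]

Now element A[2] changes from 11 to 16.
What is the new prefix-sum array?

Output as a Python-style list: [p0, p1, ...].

Answer: [-7, 4, 20, 40, 55, 60, 78]

Derivation:
Change: A[2] 11 -> 16, delta = 5
P[k] for k < 2: unchanged (A[2] not included)
P[k] for k >= 2: shift by delta = 5
  P[0] = -7 + 0 = -7
  P[1] = 4 + 0 = 4
  P[2] = 15 + 5 = 20
  P[3] = 35 + 5 = 40
  P[4] = 50 + 5 = 55
  P[5] = 55 + 5 = 60
  P[6] = 73 + 5 = 78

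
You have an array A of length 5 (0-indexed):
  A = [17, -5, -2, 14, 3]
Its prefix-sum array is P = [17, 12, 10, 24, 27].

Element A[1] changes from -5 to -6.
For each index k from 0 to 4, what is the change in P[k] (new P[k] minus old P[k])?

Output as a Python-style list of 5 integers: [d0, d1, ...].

Element change: A[1] -5 -> -6, delta = -1
For k < 1: P[k] unchanged, delta_P[k] = 0
For k >= 1: P[k] shifts by exactly -1
Delta array: [0, -1, -1, -1, -1]

Answer: [0, -1, -1, -1, -1]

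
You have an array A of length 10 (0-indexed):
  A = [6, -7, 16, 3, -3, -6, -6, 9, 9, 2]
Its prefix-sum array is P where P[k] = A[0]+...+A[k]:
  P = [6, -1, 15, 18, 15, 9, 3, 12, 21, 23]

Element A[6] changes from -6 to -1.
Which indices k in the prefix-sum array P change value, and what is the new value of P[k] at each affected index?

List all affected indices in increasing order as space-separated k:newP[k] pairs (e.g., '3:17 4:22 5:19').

P[k] = A[0] + ... + A[k]
P[k] includes A[6] iff k >= 6
Affected indices: 6, 7, ..., 9; delta = 5
  P[6]: 3 + 5 = 8
  P[7]: 12 + 5 = 17
  P[8]: 21 + 5 = 26
  P[9]: 23 + 5 = 28

Answer: 6:8 7:17 8:26 9:28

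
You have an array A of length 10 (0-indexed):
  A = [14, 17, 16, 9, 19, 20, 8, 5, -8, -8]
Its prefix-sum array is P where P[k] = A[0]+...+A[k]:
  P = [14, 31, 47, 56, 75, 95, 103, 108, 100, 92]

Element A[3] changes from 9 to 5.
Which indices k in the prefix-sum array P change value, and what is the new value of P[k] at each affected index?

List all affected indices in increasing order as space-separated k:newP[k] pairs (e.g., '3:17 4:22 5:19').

P[k] = A[0] + ... + A[k]
P[k] includes A[3] iff k >= 3
Affected indices: 3, 4, ..., 9; delta = -4
  P[3]: 56 + -4 = 52
  P[4]: 75 + -4 = 71
  P[5]: 95 + -4 = 91
  P[6]: 103 + -4 = 99
  P[7]: 108 + -4 = 104
  P[8]: 100 + -4 = 96
  P[9]: 92 + -4 = 88

Answer: 3:52 4:71 5:91 6:99 7:104 8:96 9:88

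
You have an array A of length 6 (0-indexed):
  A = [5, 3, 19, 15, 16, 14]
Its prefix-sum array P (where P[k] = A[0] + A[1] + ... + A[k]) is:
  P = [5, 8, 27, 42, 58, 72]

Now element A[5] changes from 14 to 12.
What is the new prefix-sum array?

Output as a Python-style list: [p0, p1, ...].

Answer: [5, 8, 27, 42, 58, 70]

Derivation:
Change: A[5] 14 -> 12, delta = -2
P[k] for k < 5: unchanged (A[5] not included)
P[k] for k >= 5: shift by delta = -2
  P[0] = 5 + 0 = 5
  P[1] = 8 + 0 = 8
  P[2] = 27 + 0 = 27
  P[3] = 42 + 0 = 42
  P[4] = 58 + 0 = 58
  P[5] = 72 + -2 = 70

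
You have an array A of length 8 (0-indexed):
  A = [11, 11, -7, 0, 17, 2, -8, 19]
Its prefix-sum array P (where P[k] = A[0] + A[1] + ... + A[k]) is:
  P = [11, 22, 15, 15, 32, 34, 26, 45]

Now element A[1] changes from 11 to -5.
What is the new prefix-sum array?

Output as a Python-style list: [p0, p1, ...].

Change: A[1] 11 -> -5, delta = -16
P[k] for k < 1: unchanged (A[1] not included)
P[k] for k >= 1: shift by delta = -16
  P[0] = 11 + 0 = 11
  P[1] = 22 + -16 = 6
  P[2] = 15 + -16 = -1
  P[3] = 15 + -16 = -1
  P[4] = 32 + -16 = 16
  P[5] = 34 + -16 = 18
  P[6] = 26 + -16 = 10
  P[7] = 45 + -16 = 29

Answer: [11, 6, -1, -1, 16, 18, 10, 29]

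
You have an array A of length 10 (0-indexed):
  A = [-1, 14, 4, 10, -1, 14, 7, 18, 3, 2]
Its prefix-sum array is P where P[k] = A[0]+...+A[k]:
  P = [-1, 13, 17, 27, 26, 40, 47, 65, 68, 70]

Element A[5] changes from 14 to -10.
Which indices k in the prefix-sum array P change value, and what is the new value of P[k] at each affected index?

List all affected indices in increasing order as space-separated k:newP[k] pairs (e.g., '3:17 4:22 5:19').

P[k] = A[0] + ... + A[k]
P[k] includes A[5] iff k >= 5
Affected indices: 5, 6, ..., 9; delta = -24
  P[5]: 40 + -24 = 16
  P[6]: 47 + -24 = 23
  P[7]: 65 + -24 = 41
  P[8]: 68 + -24 = 44
  P[9]: 70 + -24 = 46

Answer: 5:16 6:23 7:41 8:44 9:46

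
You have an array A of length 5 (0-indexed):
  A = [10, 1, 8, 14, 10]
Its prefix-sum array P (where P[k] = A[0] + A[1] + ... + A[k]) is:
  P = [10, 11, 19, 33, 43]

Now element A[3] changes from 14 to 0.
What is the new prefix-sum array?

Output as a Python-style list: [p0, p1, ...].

Change: A[3] 14 -> 0, delta = -14
P[k] for k < 3: unchanged (A[3] not included)
P[k] for k >= 3: shift by delta = -14
  P[0] = 10 + 0 = 10
  P[1] = 11 + 0 = 11
  P[2] = 19 + 0 = 19
  P[3] = 33 + -14 = 19
  P[4] = 43 + -14 = 29

Answer: [10, 11, 19, 19, 29]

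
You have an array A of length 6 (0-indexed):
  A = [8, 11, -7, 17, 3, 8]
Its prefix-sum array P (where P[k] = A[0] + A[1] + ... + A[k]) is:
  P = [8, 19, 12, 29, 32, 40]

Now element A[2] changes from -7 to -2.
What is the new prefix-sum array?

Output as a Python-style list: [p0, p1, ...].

Change: A[2] -7 -> -2, delta = 5
P[k] for k < 2: unchanged (A[2] not included)
P[k] for k >= 2: shift by delta = 5
  P[0] = 8 + 0 = 8
  P[1] = 19 + 0 = 19
  P[2] = 12 + 5 = 17
  P[3] = 29 + 5 = 34
  P[4] = 32 + 5 = 37
  P[5] = 40 + 5 = 45

Answer: [8, 19, 17, 34, 37, 45]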